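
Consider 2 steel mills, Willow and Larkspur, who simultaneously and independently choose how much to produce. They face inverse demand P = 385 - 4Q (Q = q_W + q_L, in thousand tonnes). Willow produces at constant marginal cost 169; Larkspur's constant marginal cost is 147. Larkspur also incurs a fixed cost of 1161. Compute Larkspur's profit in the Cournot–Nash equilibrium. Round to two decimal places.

716.78

Willow's profit: π_W = (385 - 4Q)q_W - (169q_W). Setting ∂π_W/∂q_W = 0: 216 - 8q_W - 4(q_L) = 0.
Larkspur's profit: π_L = (385 - 4Q)q_L - (147q_L). Setting ∂π_L/∂q_L = 0: 238 - 8q_L - 4(q_W) = 0.
Best responses: q_W = (216 - 4q_L)/8, q_L = (238 - 4q_W)/8.
Solving the pair: q_W = 97/6, q_L = 65/3.
Price P = 385 - 4·(227/6) = 701/3.
Larkspur's profit: (701/3 - 147)·(65/3) - 1161 = 716.7778.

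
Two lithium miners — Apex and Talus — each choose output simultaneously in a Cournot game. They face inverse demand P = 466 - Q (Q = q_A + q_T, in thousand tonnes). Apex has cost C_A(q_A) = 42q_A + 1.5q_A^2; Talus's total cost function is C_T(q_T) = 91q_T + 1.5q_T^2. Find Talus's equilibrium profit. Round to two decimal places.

Apex's profit: π_A = (466 - Q)q_A - (42q_A + (3/2)q_A²). Setting ∂π_A/∂q_A = 0: 424 - 5q_A - (q_T) = 0.
Talus's first-order condition: 375 - 5q_T - (q_A) = 0.
So q_A = (424 - q_T)/5 and q_T = (375 - q_A)/5.
Substituting one into the other gives q_A = 1745/24 and q_T = 1451/24.
Price P = 466 - 799/6 = 1997/6.
Talus's profit: (1997/6)·(1451/24) - 91·(1451/24) - (3/2)(1451/24)² = 9138.0252.

9138.03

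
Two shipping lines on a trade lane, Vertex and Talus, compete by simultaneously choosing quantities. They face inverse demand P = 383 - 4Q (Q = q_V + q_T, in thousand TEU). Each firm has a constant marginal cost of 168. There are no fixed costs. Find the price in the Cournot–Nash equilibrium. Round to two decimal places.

239.67

Each firm earns π_i = (383 - 4Q)q_i - 168q_i.
Setting ∂π_i/∂q_i = 0 with rivals' quantities fixed: 215 - 8q_i - 4q_j = 0.
With identical firms every q_j equals q_i, so q_j = q_i and 215 = 12q_i, giving q_i = 215/12.
Total output Q = 215/6, so price P = 383 - 4·(215/6) = 719/3.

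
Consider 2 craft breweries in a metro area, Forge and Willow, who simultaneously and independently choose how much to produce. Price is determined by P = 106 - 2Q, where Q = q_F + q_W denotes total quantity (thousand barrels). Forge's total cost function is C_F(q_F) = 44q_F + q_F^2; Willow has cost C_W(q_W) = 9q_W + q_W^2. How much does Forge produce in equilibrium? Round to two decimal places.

Forge's profit: π_F = (106 - 2Q)q_F - (44q_F + q_F²). Setting ∂π_F/∂q_F = 0: 62 - 6q_F - 2(q_W) = 0.
Willow's profit: π_W = (106 - 2Q)q_W - (9q_W + q_W²). Setting ∂π_W/∂q_W = 0: 97 - 6q_W - 2(q_F) = 0.
So q_F = (62 - 2q_W)/6 and q_W = (97 - 2q_F)/6.
Substituting one into the other gives q_F = 89/16 and q_W = 229/16.

5.56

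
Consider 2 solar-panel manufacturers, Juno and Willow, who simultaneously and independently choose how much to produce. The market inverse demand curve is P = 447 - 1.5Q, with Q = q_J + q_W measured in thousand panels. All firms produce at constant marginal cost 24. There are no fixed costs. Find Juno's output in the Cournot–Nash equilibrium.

94

Each firm earns π_i = (447 - 1.5Q)q_i - 24q_i.
First-order condition (treating rivals' output as given): 423 - 3q_i - (3/2)q_j = 0.
With identical firms every q_j equals q_i, so q_j = q_i and 423 = (9/2)q_i, giving q_i = 94.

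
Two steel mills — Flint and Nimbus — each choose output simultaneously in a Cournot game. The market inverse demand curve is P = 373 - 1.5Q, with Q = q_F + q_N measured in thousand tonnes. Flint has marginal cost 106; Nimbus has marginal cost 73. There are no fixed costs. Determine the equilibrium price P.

Flint's profit: π_F = (373 - 1.5Q)q_F - (106q_F). Setting ∂π_F/∂q_F = 0: 267 - 3q_F - (3/2)(q_N) = 0.
Nimbus's first-order condition: 300 - 3q_N - (3/2)(q_F) = 0.
So q_F = (267 - (3/2)q_N)/3 and q_N = (300 - (3/2)q_F)/3.
Solving the pair: q_F = 52, q_N = 74.
Total output Q = 126, so price P = 373 - (3/2)·126 = 184.

184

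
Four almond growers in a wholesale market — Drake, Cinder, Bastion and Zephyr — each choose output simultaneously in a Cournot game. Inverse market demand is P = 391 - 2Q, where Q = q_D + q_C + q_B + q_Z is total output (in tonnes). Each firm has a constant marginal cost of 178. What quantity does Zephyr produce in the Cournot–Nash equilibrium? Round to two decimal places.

21.30

A representative firm's profit is π_i = q_i(391 - 2Q) - 178q_i.
Setting ∂π_i/∂q_i = 0 with rivals' quantities fixed: 213 - 4q_i - 2·Σ_{j≠i} q_j = 0.
By symmetry each firm produces the same amount; substituting Σ_{j≠i} q_j = 3q_i yields q_i = 213/10.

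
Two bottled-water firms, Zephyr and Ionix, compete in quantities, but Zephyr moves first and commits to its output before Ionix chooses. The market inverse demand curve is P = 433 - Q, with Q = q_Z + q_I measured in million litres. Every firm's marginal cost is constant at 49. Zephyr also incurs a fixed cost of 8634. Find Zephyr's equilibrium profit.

9798

The follower Ionix best-responds to any q_Z: π_I = (433 - Q)q_I - 49q_I.
Setting the follower's marginal profit to zero, 384 - q_Z - 2q_I = 0, i.e. q_I = (384 - q_Z)/2.
Zephyr substitutes q_I(q_Z) into its own profit: π_Z = q_Z(433 - q_Z - (384 - q_Z)/2) - 49q_Z = (241 - (1/2)q_Z)q_Z - 49q_Z.
Leader FOC: 192 - q_Z = 0, so q_Z = 192.
Then q_I = (384 - 192)/2 = 96.
Price P = 433 - 288 = 145.
Zephyr's profit: (145 - 49)·192 - 8634 = 9798.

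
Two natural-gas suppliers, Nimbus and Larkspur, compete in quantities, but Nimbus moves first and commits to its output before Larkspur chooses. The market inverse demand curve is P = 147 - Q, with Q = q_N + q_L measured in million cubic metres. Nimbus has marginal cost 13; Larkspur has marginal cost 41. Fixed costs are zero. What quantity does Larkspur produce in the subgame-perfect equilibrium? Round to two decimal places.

12.50

The follower Larkspur best-responds to any q_N: π_L = (147 - Q)q_L - 41q_L.
∂π_L/∂q_L = 106 - q_N - 2q_L = 0 gives the reaction function q_L = (106 - q_N)/2.
Nimbus substitutes q_L(q_N) into its own profit: π_N = q_N(147 - q_N - (106 - q_N)/2) - 13q_N = (94 - (1/2)q_N)q_N - 13q_N.
The leader's first-order condition 81 - q_N = 0 yields q_N = 81.
Then q_L = (106 - 81)/2 = 25/2.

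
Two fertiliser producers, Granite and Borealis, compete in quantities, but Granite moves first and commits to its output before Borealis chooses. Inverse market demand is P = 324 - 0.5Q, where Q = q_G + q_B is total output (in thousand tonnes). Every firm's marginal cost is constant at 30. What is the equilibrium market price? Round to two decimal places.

103.50

The follower Borealis best-responds to any q_G: π_B = (324 - 0.5Q)q_B - 30q_B.
Follower FOC: 294 - (1/2)q_G - q_B = 0, so q_B(q_G) = (294 - (1/2)q_G).
Granite substitutes q_B(q_G) into its own profit: π_G = q_G(324 - (1/2)q_G - (294 - (1/2)q_G)/2) - 30q_G = (177 - (1/4)q_G)q_G - 30q_G.
Maximising: ∂π_G/∂q_G = 147 - (1/2)q_G = 0, giving q_G = 294.
Then q_B = (294 - (1/2)·294) = 147.
Total output Q = 441, so price P = 324 - (1/2)·441 = 207/2.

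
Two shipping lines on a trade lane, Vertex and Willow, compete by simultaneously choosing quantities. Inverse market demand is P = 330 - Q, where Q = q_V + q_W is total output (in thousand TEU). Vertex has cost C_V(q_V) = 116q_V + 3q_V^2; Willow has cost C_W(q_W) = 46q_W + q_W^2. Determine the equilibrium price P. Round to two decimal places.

245.16

Vertex's profit: π_V = (330 - Q)q_V - (116q_V + 3q_V²). Setting ∂π_V/∂q_V = 0: 214 - 8q_V - (q_W) = 0.
Willow's profit: π_W = (330 - Q)q_W - (46q_W + q_W²). Setting ∂π_W/∂q_W = 0: 284 - 4q_W - (q_V) = 0.
So q_V = (214 - q_W)/8 and q_W = (284 - q_V)/4.
Solving the pair: q_V = 572/31, q_W = 66.3871.
Total output Q = 84.8387, so price P = 330 - 84.8387 = 245.1613.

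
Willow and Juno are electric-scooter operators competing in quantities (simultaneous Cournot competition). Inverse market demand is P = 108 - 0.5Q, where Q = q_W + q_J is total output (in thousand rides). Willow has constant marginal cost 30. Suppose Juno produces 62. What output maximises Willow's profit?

With the rival's output fixed at 62, Willow's profit is π_W = (108 - (1/2)·62 - (1/2)q_W)q_W - (30q_W) = (77 - (1/2)q_W)q_W - (30q_W).
∂π_W/∂q_W = 47 - q_W = 0, so q_W = 47.

47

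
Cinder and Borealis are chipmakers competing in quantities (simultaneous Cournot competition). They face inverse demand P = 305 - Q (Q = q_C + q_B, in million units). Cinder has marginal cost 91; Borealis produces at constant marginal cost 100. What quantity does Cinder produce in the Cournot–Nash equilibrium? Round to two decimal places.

Cinder's profit: π_C = (305 - Q)q_C - (91q_C). Setting ∂π_C/∂q_C = 0: 214 - 2q_C - (q_B) = 0.
Borealis's first-order condition: 205 - 2q_B - (q_C) = 0.
So q_C = (214 - q_B)/2 and q_B = (205 - q_C)/2.
Substituting one into the other gives q_C = 223/3 and q_B = 196/3.

74.33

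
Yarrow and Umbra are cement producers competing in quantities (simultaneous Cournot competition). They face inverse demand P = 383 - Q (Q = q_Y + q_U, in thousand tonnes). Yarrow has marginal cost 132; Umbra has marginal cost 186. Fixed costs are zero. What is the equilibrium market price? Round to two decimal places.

233.67

Yarrow's profit: π_Y = (383 - Q)q_Y - (132q_Y). Setting ∂π_Y/∂q_Y = 0: 251 - 2q_Y - (q_U) = 0.
Umbra's first-order condition: 197 - 2q_U - (q_Y) = 0.
Rearranging gives the reaction functions q_Y = (251 - q_U)/2 and q_U = (197 - q_Y)/2.
Substituting one into the other gives q_Y = 305/3 and q_U = 143/3.
Total output Q = 448/3, so price P = 383 - 448/3 = 701/3.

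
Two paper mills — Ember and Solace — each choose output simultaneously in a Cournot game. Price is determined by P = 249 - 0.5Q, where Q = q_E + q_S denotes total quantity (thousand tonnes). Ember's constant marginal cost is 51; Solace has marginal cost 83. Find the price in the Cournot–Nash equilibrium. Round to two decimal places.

Ember's profit: π_E = (249 - 0.5Q)q_E - (51q_E). Setting ∂π_E/∂q_E = 0: 198 - q_E - (1/2)(q_S) = 0.
Solace's first-order condition: 166 - q_S - (1/2)(q_E) = 0.
Rearranging gives the reaction functions q_E = (198 - (1/2)q_S) and q_S = (166 - (1/2)q_E).
Solving the pair: q_E = 460/3, q_S = 268/3.
Total output Q = 728/3, so price P = 249 - (1/2)·(728/3) = 383/3.

127.67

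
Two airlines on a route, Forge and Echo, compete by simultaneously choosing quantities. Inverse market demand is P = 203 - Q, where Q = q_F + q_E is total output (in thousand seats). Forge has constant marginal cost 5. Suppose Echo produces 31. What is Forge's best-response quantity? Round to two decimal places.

With the rival's output fixed at 31, Forge's profit is π_F = (203 - 31 - q_F)q_F - (5q_F) = (172 - q_F)q_F - (5q_F).
∂π_F/∂q_F = 167 - 2q_F = 0, so q_F = 167/2.

83.50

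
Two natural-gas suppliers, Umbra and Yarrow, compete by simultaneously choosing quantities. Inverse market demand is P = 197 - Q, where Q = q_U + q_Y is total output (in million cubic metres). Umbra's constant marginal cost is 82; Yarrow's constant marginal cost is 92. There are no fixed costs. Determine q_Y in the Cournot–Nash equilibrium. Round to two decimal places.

Umbra's profit: π_U = (197 - Q)q_U - (82q_U). Setting ∂π_U/∂q_U = 0: 115 - 2q_U - (q_Y) = 0.
Yarrow's first-order condition: 105 - 2q_Y - (q_U) = 0.
Rearranging gives the reaction functions q_U = (115 - q_Y)/2 and q_Y = (105 - q_U)/2.
Solving the pair: q_U = 125/3, q_Y = 95/3.

31.67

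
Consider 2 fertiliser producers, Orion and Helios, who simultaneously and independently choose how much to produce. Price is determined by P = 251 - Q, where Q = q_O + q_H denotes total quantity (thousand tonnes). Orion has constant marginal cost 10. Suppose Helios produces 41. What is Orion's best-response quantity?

With the rival's output fixed at 41, Orion's profit is π_O = (251 - 41 - q_O)q_O - (10q_O) = (210 - q_O)q_O - (10q_O).
∂π_O/∂q_O = 200 - 2q_O = 0, so q_O = 100.

100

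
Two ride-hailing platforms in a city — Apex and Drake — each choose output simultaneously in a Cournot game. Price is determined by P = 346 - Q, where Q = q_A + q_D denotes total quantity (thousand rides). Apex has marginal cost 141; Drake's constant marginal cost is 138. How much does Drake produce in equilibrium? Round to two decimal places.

Apex's profit: π_A = (346 - Q)q_A - (141q_A). Setting ∂π_A/∂q_A = 0: 205 - 2q_A - (q_D) = 0.
Drake's first-order condition: 208 - 2q_D - (q_A) = 0.
So q_A = (205 - q_D)/2 and q_D = (208 - q_A)/2.
Substituting one into the other gives q_A = 202/3 and q_D = 211/3.

70.33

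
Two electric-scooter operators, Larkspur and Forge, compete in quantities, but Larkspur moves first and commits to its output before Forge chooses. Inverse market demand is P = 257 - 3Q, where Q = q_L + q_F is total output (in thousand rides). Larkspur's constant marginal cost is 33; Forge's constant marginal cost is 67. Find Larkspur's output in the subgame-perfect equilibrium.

43

The follower Forge best-responds to any q_L: π_F = (257 - 3Q)q_F - 67q_F.
∂π_F/∂q_F = 190 - 3q_L - 6q_F = 0 gives the reaction function q_F = (190 - 3q_L)/6.
Larkspur substitutes q_F(q_L) into its own profit: π_L = q_L(257 - 3q_L - (190 - 3q_L)/2) - 33q_L = (162 - (3/2)q_L)q_L - 33q_L.
Maximising: ∂π_L/∂q_L = 129 - 3q_L = 0, giving q_L = 43.
Then q_F = (190 - 3·43)/6 = 61/6.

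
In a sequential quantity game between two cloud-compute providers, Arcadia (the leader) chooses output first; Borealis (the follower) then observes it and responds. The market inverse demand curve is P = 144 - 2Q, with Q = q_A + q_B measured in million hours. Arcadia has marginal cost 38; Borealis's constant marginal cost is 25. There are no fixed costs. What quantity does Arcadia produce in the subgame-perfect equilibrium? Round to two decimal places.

Solve by backward induction. Given q_A, the follower Borealis maximises π_B = (144 - 2q_A - 2q_B)q_B - 25q_B.
Setting the follower's marginal profit to zero, 119 - 2q_A - 4q_B = 0, i.e. q_B = (119 - 2q_A)/4.
Arcadia substitutes q_B(q_A) into its own profit: π_A = q_A(144 - 2q_A - (119 - 2q_A)/2) - 38q_A = (169/2 - q_A)q_A - 38q_A.
The leader's first-order condition 93/2 - 2q_A = 0 yields q_A = 93/4.
Then q_B = (119 - 2·(93/4))/4 = 145/8.

23.25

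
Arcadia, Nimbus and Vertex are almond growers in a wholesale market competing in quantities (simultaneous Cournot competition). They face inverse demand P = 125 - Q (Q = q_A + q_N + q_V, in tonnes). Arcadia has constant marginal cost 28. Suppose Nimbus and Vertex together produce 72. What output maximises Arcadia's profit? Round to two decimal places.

12.50

With rivals' combined output fixed at 72, Arcadia's profit is π_A = (125 - 72 - q_A)q_A - (28q_A) = (53 - q_A)q_A - (28q_A).
∂π_A/∂q_A = 25 - 2q_A = 0, so q_A = 25/2.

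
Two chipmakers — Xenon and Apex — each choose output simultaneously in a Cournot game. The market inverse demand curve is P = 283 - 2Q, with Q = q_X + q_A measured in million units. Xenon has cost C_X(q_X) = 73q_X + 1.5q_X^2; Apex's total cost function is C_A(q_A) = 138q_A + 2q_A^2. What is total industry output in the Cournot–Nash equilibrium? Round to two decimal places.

38.17

Xenon's profit: π_X = (283 - 2Q)q_X - (73q_X + (3/2)q_X²). Setting ∂π_X/∂q_X = 0: 210 - 7q_X - 2(q_A) = 0.
Apex's first-order condition: 145 - 8q_A - 2(q_X) = 0.
So q_X = (210 - 2q_A)/7 and q_A = (145 - 2q_X)/8.
Solving the pair: q_X = 695/26, q_A = 595/52.
Total output Q = 695/26 + 595/52 = 1985/52.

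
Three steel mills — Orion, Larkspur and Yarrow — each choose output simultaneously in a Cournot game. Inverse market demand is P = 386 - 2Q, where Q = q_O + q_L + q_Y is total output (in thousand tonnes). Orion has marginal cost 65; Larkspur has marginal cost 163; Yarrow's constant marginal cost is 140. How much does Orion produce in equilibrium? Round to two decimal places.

Orion's profit: π_O = (386 - 2Q)q_O - (65q_O). Setting ∂π_O/∂q_O = 0: 321 - 4q_O - 2(q_L + q_Y) = 0.
Larkspur's profit: π_L = (386 - 2Q)q_L - (163q_L). Setting ∂π_L/∂q_L = 0: 223 - 4q_L - 2(q_O + q_Y) = 0.
Yarrow's first-order condition: 246 - 4q_Y - 2(q_O + q_L) = 0.
Summing all 3 equations gives 790 − 8Q = 0, hence Q = 395/4.
Back-substituting: q_O = (321 − 395/2)/2 = 247/4, q_L = (223 − 395/2)/2 = 51/4, q_Y = (246 − 395/2)/2 = 97/4.

61.75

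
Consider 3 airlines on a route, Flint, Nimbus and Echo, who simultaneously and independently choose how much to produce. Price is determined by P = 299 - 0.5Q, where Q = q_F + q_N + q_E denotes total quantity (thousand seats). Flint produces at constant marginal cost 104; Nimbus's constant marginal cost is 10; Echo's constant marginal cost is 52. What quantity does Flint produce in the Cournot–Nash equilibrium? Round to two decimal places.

24.50

Flint's profit: π_F = (299 - 0.5Q)q_F - (104q_F). Setting ∂π_F/∂q_F = 0: 195 - q_F - (1/2)(q_N + q_E) = 0.
Nimbus's first-order condition: 289 - q_N - (1/2)(q_F + q_E) = 0.
Echo's first-order condition: 247 - q_E - (1/2)(q_F + q_N) = 0.
Adding the 3 conditions: 731 − Q − Q = 0, i.e. Q = 731/2.
Back-substituting: q_F = (195 − 731/4)/(1/2) = 49/2, q_N = (289 − 731/4)/(1/2) = 425/2, q_E = (247 − 731/4)/(1/2) = 257/2.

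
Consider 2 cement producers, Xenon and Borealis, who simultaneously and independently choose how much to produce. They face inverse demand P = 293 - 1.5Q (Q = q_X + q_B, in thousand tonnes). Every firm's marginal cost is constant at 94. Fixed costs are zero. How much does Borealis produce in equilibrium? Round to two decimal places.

44.22

Each firm earns π_i = (293 - 1.5Q)q_i - 94q_i.
Setting ∂π_i/∂q_i = 0 with rivals' quantities fixed: 199 - 3q_i - (3/2)q_j = 0.
By symmetry each firm produces the same amount; substituting q_j = q_i yields q_i = 199/(9/2) = 398/9.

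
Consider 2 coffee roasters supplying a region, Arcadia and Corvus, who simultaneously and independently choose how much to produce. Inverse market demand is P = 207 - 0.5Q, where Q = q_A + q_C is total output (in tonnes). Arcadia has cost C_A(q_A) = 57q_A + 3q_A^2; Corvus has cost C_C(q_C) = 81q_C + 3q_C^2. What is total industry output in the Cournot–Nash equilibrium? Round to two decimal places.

36.80

Arcadia's profit: π_A = (207 - 0.5Q)q_A - (57q_A + 3q_A²). Setting ∂π_A/∂q_A = 0: 150 - 7q_A - (1/2)(q_C) = 0.
Corvus's profit: π_C = (207 - 0.5Q)q_C - (81q_C + 3q_C²). Setting ∂π_C/∂q_C = 0: 126 - 7q_C - (1/2)(q_A) = 0.
So q_A = (150 - (1/2)q_C)/7 and q_C = (126 - (1/2)q_A)/7.
Substituting one into the other gives q_A = 1316/65 and q_C = 1076/65.
Total output Q = 1316/65 + 1076/65 = 184/5.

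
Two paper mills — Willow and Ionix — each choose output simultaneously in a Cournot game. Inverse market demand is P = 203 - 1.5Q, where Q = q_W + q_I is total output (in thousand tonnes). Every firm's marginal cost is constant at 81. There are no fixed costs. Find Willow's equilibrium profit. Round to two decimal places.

1102.52

Each firm earns π_i = (203 - 1.5Q)q_i - 81q_i.
First-order condition (treating rivals' output as given): 122 - 3q_i - (3/2)q_j = 0.
With identical firms every q_j equals q_i, so q_j = q_i and 122 = (9/2)q_i, giving q_i = 244/9.
Price P = 203 - (3/2)·(488/9) = 365/3.
Willow's profit: (365/3 - 81)·(244/9) = 1102.5185.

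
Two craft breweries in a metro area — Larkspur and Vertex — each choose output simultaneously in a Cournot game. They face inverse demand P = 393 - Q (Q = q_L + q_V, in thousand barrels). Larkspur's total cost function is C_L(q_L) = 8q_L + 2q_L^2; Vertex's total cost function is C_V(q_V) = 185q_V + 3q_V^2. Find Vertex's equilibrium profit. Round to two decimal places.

1348.61

Larkspur's profit: π_L = (393 - Q)q_L - (8q_L + 2q_L²). Setting ∂π_L/∂q_L = 0: 385 - 6q_L - (q_V) = 0.
Vertex's first-order condition: 208 - 8q_V - (q_L) = 0.
So q_L = (385 - q_V)/6 and q_V = (208 - q_L)/8.
Substituting one into the other gives q_L = 61.1064 and q_V = 863/47.
Price P = 393 - 79.4681 = 313.5319.
Vertex's profit: 313.5319·(863/47) - 185·(863/47) - 3(863/47)² = 1348.6084.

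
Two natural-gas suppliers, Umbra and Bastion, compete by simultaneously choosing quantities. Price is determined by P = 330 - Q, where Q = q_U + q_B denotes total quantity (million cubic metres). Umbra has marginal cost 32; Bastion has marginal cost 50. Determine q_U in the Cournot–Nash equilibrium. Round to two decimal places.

105.33

Umbra's profit: π_U = (330 - Q)q_U - (32q_U). Setting ∂π_U/∂q_U = 0: 298 - 2q_U - (q_B) = 0.
Bastion's first-order condition: 280 - 2q_B - (q_U) = 0.
Best responses: q_U = (298 - q_B)/2, q_B = (280 - q_U)/2.
Substituting one into the other gives q_U = 316/3 and q_B = 262/3.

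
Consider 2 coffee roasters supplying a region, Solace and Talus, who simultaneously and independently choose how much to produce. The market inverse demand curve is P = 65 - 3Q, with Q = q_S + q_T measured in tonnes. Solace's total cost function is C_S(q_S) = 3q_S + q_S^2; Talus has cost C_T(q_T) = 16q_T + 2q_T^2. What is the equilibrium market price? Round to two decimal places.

Solace's profit: π_S = (65 - 3Q)q_S - (3q_S + q_S²). Setting ∂π_S/∂q_S = 0: 62 - 8q_S - 3(q_T) = 0.
Talus's first-order condition: 49 - 10q_T - 3(q_S) = 0.
So q_S = (62 - 3q_T)/8 and q_T = (49 - 3q_S)/10.
Solving the pair: q_S = 473/71, q_T = 206/71.
Total output Q = 679/71, so price P = 65 - 3·(679/71) = 36.3099.

36.31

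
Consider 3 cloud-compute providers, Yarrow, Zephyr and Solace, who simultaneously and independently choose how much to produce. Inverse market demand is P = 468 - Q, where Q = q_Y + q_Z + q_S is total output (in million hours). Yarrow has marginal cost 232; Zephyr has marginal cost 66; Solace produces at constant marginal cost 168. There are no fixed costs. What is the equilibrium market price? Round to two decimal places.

233.50

Yarrow's profit: π_Y = (468 - Q)q_Y - (232q_Y). Setting ∂π_Y/∂q_Y = 0: 236 - 2q_Y - (q_Z + q_S) = 0.
Zephyr's first-order condition: 402 - 2q_Z - (q_Y + q_S) = 0.
Solace's profit: π_S = (468 - Q)q_S - (168q_S). Setting ∂π_S/∂q_S = 0: 300 - 2q_S - (q_Y + q_Z) = 0.
Adding the 3 first-order conditions: 938 − 4Q = 0, so Q = 469/2.
Back-substituting: q_Y = (236 − 469/2) = 3/2, q_Z = (402 − 469/2) = 335/2, q_S = (300 − 469/2) = 131/2.
Total output Q = 469/2, so price P = 468 - 469/2 = 467/2.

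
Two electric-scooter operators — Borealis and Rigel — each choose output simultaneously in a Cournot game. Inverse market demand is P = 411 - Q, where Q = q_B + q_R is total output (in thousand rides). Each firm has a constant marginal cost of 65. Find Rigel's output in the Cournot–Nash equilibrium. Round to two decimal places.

115.33

Each firm earns π_i = (411 - Q)q_i - 65q_i.
First-order condition (treating rivals' output as given): 346 - 2q_i - q_j = 0.
With identical firms every q_j equals q_i, so q_j = q_i and 346 = 3q_i, giving q_i = 346/3.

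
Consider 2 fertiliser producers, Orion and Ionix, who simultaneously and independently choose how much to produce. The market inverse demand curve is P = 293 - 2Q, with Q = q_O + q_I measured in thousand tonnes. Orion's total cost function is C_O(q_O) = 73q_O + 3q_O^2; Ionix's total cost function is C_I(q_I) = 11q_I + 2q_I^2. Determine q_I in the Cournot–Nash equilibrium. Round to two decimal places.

31.32

Orion's profit: π_O = (293 - 2Q)q_O - (73q_O + 3q_O²). Setting ∂π_O/∂q_O = 0: 220 - 10q_O - 2(q_I) = 0.
Ionix's profit: π_I = (293 - 2Q)q_I - (11q_I + 2q_I²). Setting ∂π_I/∂q_I = 0: 282 - 8q_I - 2(q_O) = 0.
Best responses: q_O = (220 - 2q_I)/10, q_I = (282 - 2q_O)/8.
Substituting one into the other gives q_O = 299/19 and q_I = 595/19.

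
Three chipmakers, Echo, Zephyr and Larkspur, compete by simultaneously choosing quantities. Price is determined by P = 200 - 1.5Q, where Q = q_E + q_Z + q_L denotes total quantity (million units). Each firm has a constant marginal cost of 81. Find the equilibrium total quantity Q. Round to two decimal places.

A representative firm's profit is π_i = q_i(200 - 1.5Q) - 81q_i.
Setting ∂π_i/∂q_i = 0 with rivals' quantities fixed: 119 - 3q_i - (3/2)·Σ_{j≠i} q_j = 0.
By symmetry each firm produces the same amount; substituting Σ_{j≠i} q_j = 2q_i yields q_i = 119/6.
Total output Q = 119/6 + 119/6 + 119/6 = 119/2.

59.50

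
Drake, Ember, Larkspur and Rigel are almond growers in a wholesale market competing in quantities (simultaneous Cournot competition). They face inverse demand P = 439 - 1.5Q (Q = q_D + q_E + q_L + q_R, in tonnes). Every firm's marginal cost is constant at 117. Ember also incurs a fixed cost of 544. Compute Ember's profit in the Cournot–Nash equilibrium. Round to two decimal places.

Each firm earns π_i = (439 - 1.5Q)q_i - 117q_i.
First-order condition (treating rivals' output as given): 322 - 3q_i - (3/2)·Σ_{j≠i} q_j = 0.
With identical firms every q_j equals q_i, so Σ_{j≠i} q_j = 3q_i and 322 = (15/2)q_i, giving q_i = 644/15.
Price P = 439 - (3/2)·171.7333 = 907/5.
Ember's profit: (907/5 - 117)·(644/15) - 544 = 2220.9067.

2220.91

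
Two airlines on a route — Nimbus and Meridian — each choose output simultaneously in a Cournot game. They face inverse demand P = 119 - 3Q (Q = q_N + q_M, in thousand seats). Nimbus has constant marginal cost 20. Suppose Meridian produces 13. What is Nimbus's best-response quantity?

With the rival's output fixed at 13, Nimbus's profit is π_N = (119 - 3·13 - 3q_N)q_N - (20q_N) = (80 - 3q_N)q_N - (20q_N).
∂π_N/∂q_N = 60 - 6q_N = 0, so q_N = 10.

10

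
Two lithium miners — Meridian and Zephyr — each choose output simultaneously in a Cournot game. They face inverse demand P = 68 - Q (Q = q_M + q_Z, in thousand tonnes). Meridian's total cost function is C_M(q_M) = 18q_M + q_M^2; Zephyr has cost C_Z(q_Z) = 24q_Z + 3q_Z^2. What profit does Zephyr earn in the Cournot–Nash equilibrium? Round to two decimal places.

Meridian's profit: π_M = (68 - Q)q_M - (18q_M + q_M²). Setting ∂π_M/∂q_M = 0: 50 - 4q_M - (q_Z) = 0.
Zephyr's first-order condition: 44 - 8q_Z - (q_M) = 0.
Rearranging gives the reaction functions q_M = (50 - q_Z)/4 and q_Z = (44 - q_M)/8.
Solving the pair: q_M = 356/31, q_Z = 126/31.
Price P = 68 - 482/31 = 1626/31.
Zephyr's profit: (1626/31)·(126/31) - 24·(126/31) - 3(126/31)² = 66.0812.

66.08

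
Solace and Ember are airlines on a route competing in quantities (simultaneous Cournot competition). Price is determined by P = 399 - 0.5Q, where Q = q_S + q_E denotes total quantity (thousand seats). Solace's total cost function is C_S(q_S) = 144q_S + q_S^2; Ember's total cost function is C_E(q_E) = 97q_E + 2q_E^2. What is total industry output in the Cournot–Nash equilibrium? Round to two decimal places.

Solace's profit: π_S = (399 - 0.5Q)q_S - (144q_S + q_S²). Setting ∂π_S/∂q_S = 0: 255 - 3q_S - (1/2)(q_E) = 0.
Ember's profit: π_E = (399 - 0.5Q)q_E - (97q_E + 2q_E²). Setting ∂π_E/∂q_E = 0: 302 - 5q_E - (1/2)(q_S) = 0.
So q_S = (255 - (1/2)q_E)/3 and q_E = (302 - (1/2)q_S)/5.
Substituting one into the other gives q_S = 76.2034 and q_E = 52.7797.
Total output Q = 76.2034 + 52.7797 = 128.9831.

128.98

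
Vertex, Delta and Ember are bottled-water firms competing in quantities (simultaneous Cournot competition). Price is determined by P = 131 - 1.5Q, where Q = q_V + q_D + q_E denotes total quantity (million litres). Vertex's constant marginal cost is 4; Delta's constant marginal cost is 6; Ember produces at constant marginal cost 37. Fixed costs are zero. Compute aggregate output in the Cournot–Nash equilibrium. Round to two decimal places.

Vertex's profit: π_V = (131 - 1.5Q)q_V - (4q_V). Setting ∂π_V/∂q_V = 0: 127 - 3q_V - (3/2)(q_D + q_E) = 0.
Delta's first-order condition: 125 - 3q_D - (3/2)(q_V + q_E) = 0.
Ember's first-order condition: 94 - 3q_E - (3/2)(q_V + q_D) = 0.
Summing all 3 equations gives 346 − 6Q = 0, hence Q = 173/3.
Back-substituting: q_V = (127 − 173/2)/(3/2) = 27, q_D = (125 − 173/2)/(3/2) = 77/3, q_E = (94 − 173/2)/(3/2) = 5.
Total output Q = 27 + 77/3 + 5 = 173/3.

57.67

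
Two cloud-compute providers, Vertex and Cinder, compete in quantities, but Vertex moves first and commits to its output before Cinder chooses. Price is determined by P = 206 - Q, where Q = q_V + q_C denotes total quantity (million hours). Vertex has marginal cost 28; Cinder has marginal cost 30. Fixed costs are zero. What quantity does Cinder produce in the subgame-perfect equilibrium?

43

Solve by backward induction. Given q_V, the follower Cinder maximises π_C = (206 - q_V - q_C)q_C - 30q_C.
Setting the follower's marginal profit to zero, 176 - q_V - 2q_C = 0, i.e. q_C = (176 - q_V)/2.
Vertex substitutes q_C(q_V) into its own profit: π_V = q_V(206 - q_V - (176 - q_V)/2) - 28q_V = (118 - (1/2)q_V)q_V - 28q_V.
Maximising: ∂π_V/∂q_V = 90 - q_V = 0, giving q_V = 90.
Then q_C = (176 - 90)/2 = 43.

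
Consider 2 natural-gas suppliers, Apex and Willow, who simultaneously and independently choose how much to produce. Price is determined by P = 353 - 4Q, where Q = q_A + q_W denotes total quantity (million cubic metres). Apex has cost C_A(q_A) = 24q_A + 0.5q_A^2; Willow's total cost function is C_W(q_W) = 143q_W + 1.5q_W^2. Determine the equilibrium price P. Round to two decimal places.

191.41

Apex's profit: π_A = (353 - 4Q)q_A - (24q_A + (1/2)q_A²). Setting ∂π_A/∂q_A = 0: 329 - 9q_A - 4(q_W) = 0.
Willow's first-order condition: 210 - 11q_W - 4(q_A) = 0.
Rearranging gives the reaction functions q_A = (329 - 4q_W)/9 and q_W = (210 - 4q_A)/11.
Substituting one into the other gives q_A = 33.4819 and q_W = 574/83.
Total output Q = 40.3976, so price P = 353 - 4·40.3976 = 191.4096.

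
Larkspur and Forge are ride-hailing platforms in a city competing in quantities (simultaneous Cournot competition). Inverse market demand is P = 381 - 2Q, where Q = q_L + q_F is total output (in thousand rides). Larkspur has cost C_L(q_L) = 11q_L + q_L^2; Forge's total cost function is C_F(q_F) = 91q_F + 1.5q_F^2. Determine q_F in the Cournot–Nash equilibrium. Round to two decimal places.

26.32

Larkspur's profit: π_L = (381 - 2Q)q_L - (11q_L + q_L²). Setting ∂π_L/∂q_L = 0: 370 - 6q_L - 2(q_F) = 0.
Forge's profit: π_F = (381 - 2Q)q_F - (91q_F + (3/2)q_F²). Setting ∂π_F/∂q_F = 0: 290 - 7q_F - 2(q_L) = 0.
Rearranging gives the reaction functions q_L = (370 - 2q_F)/6 and q_F = (290 - 2q_L)/7.
Substituting one into the other gives q_L = 1005/19 and q_F = 500/19.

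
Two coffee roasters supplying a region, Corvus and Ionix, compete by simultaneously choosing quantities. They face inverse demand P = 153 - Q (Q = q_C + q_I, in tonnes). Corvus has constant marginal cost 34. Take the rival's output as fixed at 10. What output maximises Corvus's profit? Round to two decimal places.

With the rival's output fixed at 10, Corvus's profit is π_C = (153 - 10 - q_C)q_C - (34q_C) = (143 - q_C)q_C - (34q_C).
∂π_C/∂q_C = 109 - 2q_C = 0, so q_C = 109/2.

54.50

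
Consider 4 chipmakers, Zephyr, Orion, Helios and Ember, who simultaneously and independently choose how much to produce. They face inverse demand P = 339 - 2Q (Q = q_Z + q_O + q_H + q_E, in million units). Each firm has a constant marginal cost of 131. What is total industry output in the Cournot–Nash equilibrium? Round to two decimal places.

A representative firm's profit is π_i = q_i(339 - 2Q) - 131q_i.
Setting ∂π_i/∂q_i = 0 with rivals' quantities fixed: 208 - 4q_i - 2·Σ_{j≠i} q_j = 0.
With identical firms every q_j equals q_i, so Σ_{j≠i} q_j = 3q_i and 208 = 10q_i, giving q_i = 104/5.
Total output Q = 104/5 + 104/5 + 104/5 + 104/5 = 416/5.

83.20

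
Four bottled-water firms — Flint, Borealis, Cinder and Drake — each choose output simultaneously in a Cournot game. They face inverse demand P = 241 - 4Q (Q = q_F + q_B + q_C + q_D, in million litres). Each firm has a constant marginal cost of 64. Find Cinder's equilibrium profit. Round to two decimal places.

313.29

A representative firm's profit is π_i = q_i(241 - 4Q) - 64q_i.
First-order condition (treating rivals' output as given): 177 - 8q_i - 4·Σ_{j≠i} q_j = 0.
With identical firms every q_j equals q_i, so Σ_{j≠i} q_j = 3q_i and 177 = 20q_i, giving q_i = 177/20.
Price P = 241 - 4·(177/5) = 497/5.
Cinder's profit: (497/5 - 64)·(177/20) = 313.2900.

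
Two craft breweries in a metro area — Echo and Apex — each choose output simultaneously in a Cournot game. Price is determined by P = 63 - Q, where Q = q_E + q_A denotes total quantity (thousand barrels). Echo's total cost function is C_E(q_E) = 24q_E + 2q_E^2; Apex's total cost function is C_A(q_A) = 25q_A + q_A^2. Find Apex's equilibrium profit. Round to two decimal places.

135.05

Echo's profit: π_E = (63 - Q)q_E - (24q_E + 2q_E²). Setting ∂π_E/∂q_E = 0: 39 - 6q_E - (q_A) = 0.
Apex's first-order condition: 38 - 4q_A - (q_E) = 0.
So q_E = (39 - q_A)/6 and q_A = (38 - q_E)/4.
Substituting one into the other gives q_E = 118/23 and q_A = 189/23.
Price P = 63 - 307/23 = 1142/23.
Apex's profit: (1142/23)·(189/23) - 25·(189/23) - (189/23)² = 135.0510.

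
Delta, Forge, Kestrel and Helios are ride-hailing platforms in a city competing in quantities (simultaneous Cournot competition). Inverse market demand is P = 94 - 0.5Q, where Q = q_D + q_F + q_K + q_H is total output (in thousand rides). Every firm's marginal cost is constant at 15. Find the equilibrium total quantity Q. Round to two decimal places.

A representative firm's profit is π_i = q_i(94 - 0.5Q) - 15q_i.
Setting ∂π_i/∂q_i = 0 with rivals' quantities fixed: 79 - q_i - (1/2)·Σ_{j≠i} q_j = 0.
With identical firms every q_j equals q_i, so Σ_{j≠i} q_j = 3q_i and 79 = (5/2)q_i, giving q_i = 158/5.
Total output Q = 158/5 + 158/5 + 158/5 + 158/5 = 632/5.

126.40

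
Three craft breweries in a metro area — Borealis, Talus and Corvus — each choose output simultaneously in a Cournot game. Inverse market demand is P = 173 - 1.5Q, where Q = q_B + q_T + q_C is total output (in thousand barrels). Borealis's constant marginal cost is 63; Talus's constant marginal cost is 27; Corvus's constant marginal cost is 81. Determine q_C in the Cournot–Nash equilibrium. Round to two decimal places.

Borealis's profit: π_B = (173 - 1.5Q)q_B - (63q_B). Setting ∂π_B/∂q_B = 0: 110 - 3q_B - (3/2)(q_T + q_C) = 0.
Talus's first-order condition: 146 - 3q_T - (3/2)(q_B + q_C) = 0.
Corvus's first-order condition: 92 - 3q_C - (3/2)(q_B + q_T) = 0.
Adding the 3 conditions: 348 − 3Q − 3Q = 0, i.e. Q = 58.
Back-substituting: q_B = (110 − 87)/(3/2) = 46/3, q_T = (146 − 87)/(3/2) = 118/3, q_C = (92 − 87)/(3/2) = 10/3.

3.33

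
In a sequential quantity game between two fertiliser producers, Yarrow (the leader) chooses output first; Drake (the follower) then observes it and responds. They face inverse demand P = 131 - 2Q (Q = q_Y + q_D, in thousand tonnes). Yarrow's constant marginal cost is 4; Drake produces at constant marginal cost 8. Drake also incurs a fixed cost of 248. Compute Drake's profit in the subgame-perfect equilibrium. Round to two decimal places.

Solve by backward induction. Given q_Y, the follower Drake maximises π_D = (131 - 2q_Y - 2q_D)q_D - 8q_D.
∂π_D/∂q_D = 123 - 2q_Y - 4q_D = 0 gives the reaction function q_D = (123 - 2q_Y)/4.
Yarrow substitutes q_D(q_Y) into its own profit: π_Y = q_Y(131 - 2q_Y - (123 - 2q_Y)/2) - 4q_Y = (139/2 - q_Y)q_Y - 4q_Y.
The leader's first-order condition 131/2 - 2q_Y = 0 yields q_Y = 131/4.
Then q_D = (123 - 2·(131/4))/4 = 115/8.
Price P = 131 - 2·(377/8) = 147/4.
Drake's profit: (147/4 - 8)·(115/8) - 248 = 165.2813.

165.28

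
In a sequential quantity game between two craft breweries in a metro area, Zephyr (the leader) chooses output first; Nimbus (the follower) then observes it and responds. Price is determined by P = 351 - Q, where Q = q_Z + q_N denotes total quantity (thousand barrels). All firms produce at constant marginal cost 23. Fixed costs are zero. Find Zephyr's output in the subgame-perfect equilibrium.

164

Solve by backward induction. Given q_Z, the follower Nimbus maximises π_N = (351 - q_Z - q_N)q_N - 23q_N.
Setting the follower's marginal profit to zero, 328 - q_Z - 2q_N = 0, i.e. q_N = (328 - q_Z)/2.
The leader anticipates this reaction. Substituting into P = 351 - Q gives P = 187 - (1/2)q_Z, so π_Z = (187 - (1/2)q_Z)q_Z - 23q_Z.
Leader FOC: 164 - q_Z = 0, so q_Z = 164.
Then q_N = (328 - 164)/2 = 82.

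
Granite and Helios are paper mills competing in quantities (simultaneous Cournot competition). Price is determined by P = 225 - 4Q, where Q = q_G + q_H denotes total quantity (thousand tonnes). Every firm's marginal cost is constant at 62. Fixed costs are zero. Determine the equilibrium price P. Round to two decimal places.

116.33

A representative firm's profit is π_i = q_i(225 - 4Q) - 62q_i.
Setting ∂π_i/∂q_i = 0 with rivals' quantities fixed: 163 - 8q_i - 4q_j = 0.
With identical firms every q_j equals q_i, so q_j = q_i and 163 = 12q_i, giving q_i = 163/12.
Total output Q = 163/6, so price P = 225 - 4·(163/6) = 349/3.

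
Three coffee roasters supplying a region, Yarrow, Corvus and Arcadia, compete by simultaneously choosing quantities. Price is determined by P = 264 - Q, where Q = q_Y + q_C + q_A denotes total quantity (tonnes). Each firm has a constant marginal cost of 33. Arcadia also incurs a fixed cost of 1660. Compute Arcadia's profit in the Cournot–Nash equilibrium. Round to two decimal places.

1675.06

Each firm earns π_i = (264 - Q)q_i - 33q_i.
Setting ∂π_i/∂q_i = 0 with rivals' quantities fixed: 231 - 2q_i - Σ_{j≠i} q_j = 0.
With identical firms every q_j equals q_i, so Σ_{j≠i} q_j = 2q_i and 231 = 4q_i, giving q_i = 231/4.
Price P = 264 - 693/4 = 363/4.
Arcadia's profit: (363/4 - 33)·(231/4) - 1660 = 1675.0625.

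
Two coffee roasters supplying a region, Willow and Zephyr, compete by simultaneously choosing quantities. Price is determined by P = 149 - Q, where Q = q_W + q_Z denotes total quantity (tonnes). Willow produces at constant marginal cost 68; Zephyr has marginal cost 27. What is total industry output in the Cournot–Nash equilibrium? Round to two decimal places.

67.67

Willow's profit: π_W = (149 - Q)q_W - (68q_W). Setting ∂π_W/∂q_W = 0: 81 - 2q_W - (q_Z) = 0.
Zephyr's profit: π_Z = (149 - Q)q_Z - (27q_Z). Setting ∂π_Z/∂q_Z = 0: 122 - 2q_Z - (q_W) = 0.
Rearranging gives the reaction functions q_W = (81 - q_Z)/2 and q_Z = (122 - q_W)/2.
Substituting one into the other gives q_W = 40/3 and q_Z = 163/3.
Total output Q = 40/3 + 163/3 = 203/3.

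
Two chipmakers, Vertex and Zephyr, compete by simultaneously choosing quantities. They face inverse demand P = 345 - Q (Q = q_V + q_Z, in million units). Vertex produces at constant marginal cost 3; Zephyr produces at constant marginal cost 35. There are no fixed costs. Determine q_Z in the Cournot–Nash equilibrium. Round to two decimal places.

Vertex's profit: π_V = (345 - Q)q_V - (3q_V). Setting ∂π_V/∂q_V = 0: 342 - 2q_V - (q_Z) = 0.
Zephyr's profit: π_Z = (345 - Q)q_Z - (35q_Z). Setting ∂π_Z/∂q_Z = 0: 310 - 2q_Z - (q_V) = 0.
Best responses: q_V = (342 - q_Z)/2, q_Z = (310 - q_V)/2.
Solving the pair: q_V = 374/3, q_Z = 278/3.

92.67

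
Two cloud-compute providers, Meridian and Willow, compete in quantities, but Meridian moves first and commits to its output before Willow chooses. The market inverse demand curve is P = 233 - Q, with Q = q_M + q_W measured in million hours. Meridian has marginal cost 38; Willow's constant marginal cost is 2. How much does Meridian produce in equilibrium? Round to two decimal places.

The follower Willow best-responds to any q_M: π_W = (233 - Q)q_W - 2q_W.
Setting the follower's marginal profit to zero, 231 - q_M - 2q_W = 0, i.e. q_W = (231 - q_M)/2.
Meridian substitutes q_W(q_M) into its own profit: π_M = q_M(233 - q_M - (231 - q_M)/2) - 38q_M = (235/2 - (1/2)q_M)q_M - 38q_M.
The leader's first-order condition 159/2 - q_M = 0 yields q_M = 159/2.
Then q_W = (231 - 159/2)/2 = 303/4.

79.50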